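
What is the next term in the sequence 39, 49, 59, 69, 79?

Differences: 49 - 39 = 10
This is an arithmetic sequence with common difference d = 10.
Next term = 79 + 10 = 89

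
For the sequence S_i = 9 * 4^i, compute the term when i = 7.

S_7 = 9 * 4^7 = 9 * 16384 = 147456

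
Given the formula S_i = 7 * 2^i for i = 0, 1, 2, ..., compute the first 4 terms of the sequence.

This is a geometric sequence.
i=0: S_0 = 7 * 2^0 = 7
i=1: S_1 = 7 * 2^1 = 14
i=2: S_2 = 7 * 2^2 = 28
i=3: S_3 = 7 * 2^3 = 56
The first 4 terms are: [7, 14, 28, 56]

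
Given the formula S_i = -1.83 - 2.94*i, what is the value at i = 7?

S_7 = -1.83 + -2.94*7 = -1.83 + -20.58 = -22.41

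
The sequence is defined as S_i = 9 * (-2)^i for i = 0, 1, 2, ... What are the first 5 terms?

This is a geometric sequence.
i=0: S_0 = 9 * (-2)^0 = 9
i=1: S_1 = 9 * (-2)^1 = -18
i=2: S_2 = 9 * (-2)^2 = 36
i=3: S_3 = 9 * (-2)^3 = -72
i=4: S_4 = 9 * (-2)^4 = 144
The first 5 terms are: [9, -18, 36, -72, 144]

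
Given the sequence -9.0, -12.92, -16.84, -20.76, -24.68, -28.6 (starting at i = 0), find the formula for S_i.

Check differences: -12.92 - -9.0 = -3.92
-16.84 - -12.92 = -3.92
Common difference d = -3.92.
First term a = -9.0.
Formula: S_i = -9.00 - 3.92*i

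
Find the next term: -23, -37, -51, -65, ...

Differences: -37 - -23 = -14
This is an arithmetic sequence with common difference d = -14.
Next term = -65 + -14 = -79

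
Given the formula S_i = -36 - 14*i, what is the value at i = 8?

S_8 = -36 + -14*8 = -36 + -112 = -148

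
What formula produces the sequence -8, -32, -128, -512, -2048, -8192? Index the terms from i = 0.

Check ratios: -32 / -8 = 4.0
Common ratio r = 4.
First term a = -8.
Formula: S_i = -8 * 4^i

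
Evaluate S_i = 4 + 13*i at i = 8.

S_8 = 4 + 13*8 = 4 + 104 = 108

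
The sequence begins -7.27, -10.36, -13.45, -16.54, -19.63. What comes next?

Differences: -10.36 - -7.27 = -3.09
This is an arithmetic sequence with common difference d = -3.09.
Next term = -19.63 + -3.09 = -22.72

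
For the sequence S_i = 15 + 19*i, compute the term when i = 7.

S_7 = 15 + 19*7 = 15 + 133 = 148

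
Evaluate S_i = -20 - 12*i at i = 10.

S_10 = -20 + -12*10 = -20 + -120 = -140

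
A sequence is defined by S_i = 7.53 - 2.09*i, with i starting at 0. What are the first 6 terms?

This is an arithmetic sequence.
i=0: S_0 = 7.53 + -2.09*0 = 7.53
i=1: S_1 = 7.53 + -2.09*1 = 5.44
i=2: S_2 = 7.53 + -2.09*2 = 3.35
i=3: S_3 = 7.53 + -2.09*3 = 1.26
i=4: S_4 = 7.53 + -2.09*4 = -0.83
i=5: S_5 = 7.53 + -2.09*5 = -2.92
The first 6 terms are: [7.53, 5.44, 3.35, 1.26, -0.83, -2.92]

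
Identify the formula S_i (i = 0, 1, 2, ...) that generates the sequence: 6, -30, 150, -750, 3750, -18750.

Check ratios: -30 / 6 = -5.0
Common ratio r = -5.
First term a = 6.
Formula: S_i = 6 * (-5)^i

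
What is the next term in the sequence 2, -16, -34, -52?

Differences: -16 - 2 = -18
This is an arithmetic sequence with common difference d = -18.
Next term = -52 + -18 = -70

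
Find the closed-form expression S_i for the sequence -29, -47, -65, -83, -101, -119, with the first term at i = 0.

Check differences: -47 - -29 = -18
-65 - -47 = -18
Common difference d = -18.
First term a = -29.
Formula: S_i = -29 - 18*i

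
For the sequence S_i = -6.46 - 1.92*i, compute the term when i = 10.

S_10 = -6.46 + -1.92*10 = -6.46 + -19.2 = -25.66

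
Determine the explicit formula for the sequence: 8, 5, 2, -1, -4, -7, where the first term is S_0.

Check differences: 5 - 8 = -3
2 - 5 = -3
Common difference d = -3.
First term a = 8.
Formula: S_i = 8 - 3*i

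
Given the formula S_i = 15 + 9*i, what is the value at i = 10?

S_10 = 15 + 9*10 = 15 + 90 = 105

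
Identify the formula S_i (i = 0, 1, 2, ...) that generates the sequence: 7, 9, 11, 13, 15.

Check differences: 9 - 7 = 2
11 - 9 = 2
Common difference d = 2.
First term a = 7.
Formula: S_i = 7 + 2*i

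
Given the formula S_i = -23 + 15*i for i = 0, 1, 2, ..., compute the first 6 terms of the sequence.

This is an arithmetic sequence.
i=0: S_0 = -23 + 15*0 = -23
i=1: S_1 = -23 + 15*1 = -8
i=2: S_2 = -23 + 15*2 = 7
i=3: S_3 = -23 + 15*3 = 22
i=4: S_4 = -23 + 15*4 = 37
i=5: S_5 = -23 + 15*5 = 52
The first 6 terms are: [-23, -8, 7, 22, 37, 52]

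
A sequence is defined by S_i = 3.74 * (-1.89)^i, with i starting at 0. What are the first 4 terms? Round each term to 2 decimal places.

This is a geometric sequence.
i=0: S_0 = 3.74 * (-1.89)^0 = 3.74
i=1: S_1 = 3.74 * (-1.89)^1 ≈ -7.07
i=2: S_2 = 3.74 * (-1.89)^2 ≈ 13.36
i=3: S_3 = 3.74 * (-1.89)^3 ≈ -25.25
The first 4 terms are: [3.74, -7.07, 13.36, -25.25]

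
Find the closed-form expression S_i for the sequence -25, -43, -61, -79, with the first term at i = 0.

Check differences: -43 - -25 = -18
-61 - -43 = -18
Common difference d = -18.
First term a = -25.
Formula: S_i = -25 - 18*i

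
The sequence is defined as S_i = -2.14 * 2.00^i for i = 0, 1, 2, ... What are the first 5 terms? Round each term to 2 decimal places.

This is a geometric sequence.
i=0: S_0 = -2.14 * 2.0^0 = -2.14
i=1: S_1 = -2.14 * 2.0^1 = -4.28
i=2: S_2 = -2.14 * 2.0^2 = -8.56
i=3: S_3 = -2.14 * 2.0^3 = -17.12
i=4: S_4 = -2.14 * 2.0^4 = -34.24
The first 5 terms are: [-2.14, -4.28, -8.56, -17.12, -34.24]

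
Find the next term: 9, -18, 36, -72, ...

Ratios: -18 / 9 = -2.0
This is a geometric sequence with common ratio r = -2.
Next term = -72 * -2 = 144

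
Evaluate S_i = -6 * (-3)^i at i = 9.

S_9 = -6 * (-3)^9 = -6 * -19683 = 118098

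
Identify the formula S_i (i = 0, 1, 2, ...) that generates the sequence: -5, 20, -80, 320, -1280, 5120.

Check ratios: 20 / -5 = -4.0
Common ratio r = -4.
First term a = -5.
Formula: S_i = -5 * (-4)^i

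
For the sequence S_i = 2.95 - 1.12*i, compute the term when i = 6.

S_6 = 2.95 + -1.12*6 = 2.95 + -6.72 = -3.77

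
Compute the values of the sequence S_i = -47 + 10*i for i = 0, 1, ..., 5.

This is an arithmetic sequence.
i=0: S_0 = -47 + 10*0 = -47
i=1: S_1 = -47 + 10*1 = -37
i=2: S_2 = -47 + 10*2 = -27
i=3: S_3 = -47 + 10*3 = -17
i=4: S_4 = -47 + 10*4 = -7
i=5: S_5 = -47 + 10*5 = 3
The first 6 terms are: [-47, -37, -27, -17, -7, 3]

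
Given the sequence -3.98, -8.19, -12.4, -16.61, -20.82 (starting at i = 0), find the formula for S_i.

Check differences: -8.19 - -3.98 = -4.21
-12.4 - -8.19 = -4.21
Common difference d = -4.21.
First term a = -3.98.
Formula: S_i = -3.98 - 4.21*i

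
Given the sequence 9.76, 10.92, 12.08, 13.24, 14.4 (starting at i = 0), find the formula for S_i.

Check differences: 10.92 - 9.76 = 1.16
12.08 - 10.92 = 1.16
Common difference d = 1.16.
First term a = 9.76.
Formula: S_i = 9.76 + 1.16*i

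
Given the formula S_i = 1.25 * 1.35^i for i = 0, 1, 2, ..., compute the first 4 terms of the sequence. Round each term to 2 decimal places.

This is a geometric sequence.
i=0: S_0 = 1.25 * 1.35^0 = 1.25
i=1: S_1 = 1.25 * 1.35^1 ≈ 1.69
i=2: S_2 = 1.25 * 1.35^2 ≈ 2.28
i=3: S_3 = 1.25 * 1.35^3 ≈ 3.08
The first 4 terms are: [1.25, 1.69, 2.28, 3.08]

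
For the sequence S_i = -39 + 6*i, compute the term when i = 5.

S_5 = -39 + 6*5 = -39 + 30 = -9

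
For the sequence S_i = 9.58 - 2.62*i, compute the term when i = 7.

S_7 = 9.58 + -2.62*7 = 9.58 + -18.34 = -8.76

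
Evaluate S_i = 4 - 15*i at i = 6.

S_6 = 4 + -15*6 = 4 + -90 = -86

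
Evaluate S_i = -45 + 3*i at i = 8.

S_8 = -45 + 3*8 = -45 + 24 = -21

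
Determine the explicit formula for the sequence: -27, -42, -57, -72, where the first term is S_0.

Check differences: -42 - -27 = -15
-57 - -42 = -15
Common difference d = -15.
First term a = -27.
Formula: S_i = -27 - 15*i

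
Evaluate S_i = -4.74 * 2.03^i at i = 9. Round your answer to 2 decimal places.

S_9 = -4.74 * 2.03^9 ≈ -4.74 * 585.4157 ≈ -2774.87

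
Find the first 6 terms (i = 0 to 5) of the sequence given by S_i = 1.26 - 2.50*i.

This is an arithmetic sequence.
i=0: S_0 = 1.26 + -2.5*0 = 1.26
i=1: S_1 = 1.26 + -2.5*1 = -1.24
i=2: S_2 = 1.26 + -2.5*2 = -3.74
i=3: S_3 = 1.26 + -2.5*3 = -6.24
i=4: S_4 = 1.26 + -2.5*4 = -8.74
i=5: S_5 = 1.26 + -2.5*5 = -11.24
The first 6 terms are: [1.26, -1.24, -3.74, -6.24, -8.74, -11.24]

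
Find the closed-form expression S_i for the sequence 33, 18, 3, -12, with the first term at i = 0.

Check differences: 18 - 33 = -15
3 - 18 = -15
Common difference d = -15.
First term a = 33.
Formula: S_i = 33 - 15*i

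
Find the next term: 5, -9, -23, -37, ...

Differences: -9 - 5 = -14
This is an arithmetic sequence with common difference d = -14.
Next term = -37 + -14 = -51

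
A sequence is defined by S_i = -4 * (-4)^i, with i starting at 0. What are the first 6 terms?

This is a geometric sequence.
i=0: S_0 = -4 * (-4)^0 = -4
i=1: S_1 = -4 * (-4)^1 = 16
i=2: S_2 = -4 * (-4)^2 = -64
i=3: S_3 = -4 * (-4)^3 = 256
i=4: S_4 = -4 * (-4)^4 = -1024
i=5: S_5 = -4 * (-4)^5 = 4096
The first 6 terms are: [-4, 16, -64, 256, -1024, 4096]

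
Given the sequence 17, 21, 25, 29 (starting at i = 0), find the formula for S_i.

Check differences: 21 - 17 = 4
25 - 21 = 4
Common difference d = 4.
First term a = 17.
Formula: S_i = 17 + 4*i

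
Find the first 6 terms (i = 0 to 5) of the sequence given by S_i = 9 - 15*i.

This is an arithmetic sequence.
i=0: S_0 = 9 + -15*0 = 9
i=1: S_1 = 9 + -15*1 = -6
i=2: S_2 = 9 + -15*2 = -21
i=3: S_3 = 9 + -15*3 = -36
i=4: S_4 = 9 + -15*4 = -51
i=5: S_5 = 9 + -15*5 = -66
The first 6 terms are: [9, -6, -21, -36, -51, -66]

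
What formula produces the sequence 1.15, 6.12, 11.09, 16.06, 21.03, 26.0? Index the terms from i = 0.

Check differences: 6.12 - 1.15 = 4.97
11.09 - 6.12 = 4.97
Common difference d = 4.97.
First term a = 1.15.
Formula: S_i = 1.15 + 4.97*i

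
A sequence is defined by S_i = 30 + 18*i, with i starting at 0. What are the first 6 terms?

This is an arithmetic sequence.
i=0: S_0 = 30 + 18*0 = 30
i=1: S_1 = 30 + 18*1 = 48
i=2: S_2 = 30 + 18*2 = 66
i=3: S_3 = 30 + 18*3 = 84
i=4: S_4 = 30 + 18*4 = 102
i=5: S_5 = 30 + 18*5 = 120
The first 6 terms are: [30, 48, 66, 84, 102, 120]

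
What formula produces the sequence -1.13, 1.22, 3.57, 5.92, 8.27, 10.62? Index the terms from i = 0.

Check differences: 1.22 - -1.13 = 2.35
3.57 - 1.22 = 2.35
Common difference d = 2.35.
First term a = -1.13.
Formula: S_i = -1.13 + 2.35*i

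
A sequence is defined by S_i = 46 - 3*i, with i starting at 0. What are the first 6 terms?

This is an arithmetic sequence.
i=0: S_0 = 46 + -3*0 = 46
i=1: S_1 = 46 + -3*1 = 43
i=2: S_2 = 46 + -3*2 = 40
i=3: S_3 = 46 + -3*3 = 37
i=4: S_4 = 46 + -3*4 = 34
i=5: S_5 = 46 + -3*5 = 31
The first 6 terms are: [46, 43, 40, 37, 34, 31]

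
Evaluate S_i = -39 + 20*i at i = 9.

S_9 = -39 + 20*9 = -39 + 180 = 141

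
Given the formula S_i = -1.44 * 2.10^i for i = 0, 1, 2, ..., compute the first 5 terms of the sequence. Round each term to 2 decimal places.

This is a geometric sequence.
i=0: S_0 = -1.44 * 2.1^0 = -1.44
i=1: S_1 = -1.44 * 2.1^1 ≈ -3.02
i=2: S_2 = -1.44 * 2.1^2 ≈ -6.35
i=3: S_3 = -1.44 * 2.1^3 ≈ -13.34
i=4: S_4 = -1.44 * 2.1^4 ≈ -28.01
The first 5 terms are: [-1.44, -3.02, -6.35, -13.34, -28.01]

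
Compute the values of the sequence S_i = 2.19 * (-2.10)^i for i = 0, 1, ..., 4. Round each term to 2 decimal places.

This is a geometric sequence.
i=0: S_0 = 2.19 * (-2.1)^0 = 2.19
i=1: S_1 = 2.19 * (-2.1)^1 ≈ -4.6
i=2: S_2 = 2.19 * (-2.1)^2 ≈ 9.66
i=3: S_3 = 2.19 * (-2.1)^3 ≈ -20.28
i=4: S_4 = 2.19 * (-2.1)^4 ≈ 42.59
The first 5 terms are: [2.19, -4.6, 9.66, -20.28, 42.59]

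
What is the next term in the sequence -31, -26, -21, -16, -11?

Differences: -26 - -31 = 5
This is an arithmetic sequence with common difference d = 5.
Next term = -11 + 5 = -6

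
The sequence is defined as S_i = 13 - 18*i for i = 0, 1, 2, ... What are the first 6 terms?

This is an arithmetic sequence.
i=0: S_0 = 13 + -18*0 = 13
i=1: S_1 = 13 + -18*1 = -5
i=2: S_2 = 13 + -18*2 = -23
i=3: S_3 = 13 + -18*3 = -41
i=4: S_4 = 13 + -18*4 = -59
i=5: S_5 = 13 + -18*5 = -77
The first 6 terms are: [13, -5, -23, -41, -59, -77]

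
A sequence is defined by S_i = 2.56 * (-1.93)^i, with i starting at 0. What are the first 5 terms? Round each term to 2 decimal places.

This is a geometric sequence.
i=0: S_0 = 2.56 * (-1.93)^0 = 2.56
i=1: S_1 = 2.56 * (-1.93)^1 ≈ -4.94
i=2: S_2 = 2.56 * (-1.93)^2 ≈ 9.54
i=3: S_3 = 2.56 * (-1.93)^3 ≈ -18.4
i=4: S_4 = 2.56 * (-1.93)^4 ≈ 35.52
The first 5 terms are: [2.56, -4.94, 9.54, -18.4, 35.52]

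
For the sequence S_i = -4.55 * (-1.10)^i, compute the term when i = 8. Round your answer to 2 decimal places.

S_8 = -4.55 * (-1.1)^8 ≈ -4.55 * 2.1436 ≈ -9.75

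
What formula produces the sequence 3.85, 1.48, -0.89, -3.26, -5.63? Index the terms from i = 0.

Check differences: 1.48 - 3.85 = -2.37
-0.89 - 1.48 = -2.37
Common difference d = -2.37.
First term a = 3.85.
Formula: S_i = 3.85 - 2.37*i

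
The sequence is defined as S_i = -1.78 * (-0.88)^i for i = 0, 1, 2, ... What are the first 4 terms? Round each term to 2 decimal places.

This is a geometric sequence.
i=0: S_0 = -1.78 * (-0.88)^0 = -1.78
i=1: S_1 = -1.78 * (-0.88)^1 ≈ 1.57
i=2: S_2 = -1.78 * (-0.88)^2 ≈ -1.38
i=3: S_3 = -1.78 * (-0.88)^3 ≈ 1.21
The first 4 terms are: [-1.78, 1.57, -1.38, 1.21]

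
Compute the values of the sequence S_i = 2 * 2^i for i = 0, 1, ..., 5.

This is a geometric sequence.
i=0: S_0 = 2 * 2^0 = 2
i=1: S_1 = 2 * 2^1 = 4
i=2: S_2 = 2 * 2^2 = 8
i=3: S_3 = 2 * 2^3 = 16
i=4: S_4 = 2 * 2^4 = 32
i=5: S_5 = 2 * 2^5 = 64
The first 6 terms are: [2, 4, 8, 16, 32, 64]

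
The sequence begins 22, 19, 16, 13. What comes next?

Differences: 19 - 22 = -3
This is an arithmetic sequence with common difference d = -3.
Next term = 13 + -3 = 10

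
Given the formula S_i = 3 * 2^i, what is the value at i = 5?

S_5 = 3 * 2^5 = 3 * 32 = 96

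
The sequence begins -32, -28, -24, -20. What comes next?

Differences: -28 - -32 = 4
This is an arithmetic sequence with common difference d = 4.
Next term = -20 + 4 = -16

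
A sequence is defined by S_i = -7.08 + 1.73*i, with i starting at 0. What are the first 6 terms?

This is an arithmetic sequence.
i=0: S_0 = -7.08 + 1.73*0 = -7.08
i=1: S_1 = -7.08 + 1.73*1 = -5.35
i=2: S_2 = -7.08 + 1.73*2 = -3.62
i=3: S_3 = -7.08 + 1.73*3 = -1.89
i=4: S_4 = -7.08 + 1.73*4 = -0.16
i=5: S_5 = -7.08 + 1.73*5 = 1.57
The first 6 terms are: [-7.08, -5.35, -3.62, -1.89, -0.16, 1.57]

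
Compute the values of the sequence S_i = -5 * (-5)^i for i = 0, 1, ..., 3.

This is a geometric sequence.
i=0: S_0 = -5 * (-5)^0 = -5
i=1: S_1 = -5 * (-5)^1 = 25
i=2: S_2 = -5 * (-5)^2 = -125
i=3: S_3 = -5 * (-5)^3 = 625
The first 4 terms are: [-5, 25, -125, 625]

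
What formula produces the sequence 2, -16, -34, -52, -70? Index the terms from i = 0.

Check differences: -16 - 2 = -18
-34 - -16 = -18
Common difference d = -18.
First term a = 2.
Formula: S_i = 2 - 18*i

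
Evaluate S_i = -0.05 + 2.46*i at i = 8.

S_8 = -0.05 + 2.46*8 = -0.05 + 19.68 = 19.63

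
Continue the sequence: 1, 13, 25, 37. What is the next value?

Differences: 13 - 1 = 12
This is an arithmetic sequence with common difference d = 12.
Next term = 37 + 12 = 49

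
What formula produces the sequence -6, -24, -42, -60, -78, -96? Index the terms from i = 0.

Check differences: -24 - -6 = -18
-42 - -24 = -18
Common difference d = -18.
First term a = -6.
Formula: S_i = -6 - 18*i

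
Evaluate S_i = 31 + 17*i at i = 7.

S_7 = 31 + 17*7 = 31 + 119 = 150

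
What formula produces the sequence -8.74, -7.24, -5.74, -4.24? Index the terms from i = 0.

Check differences: -7.24 - -8.74 = 1.5
-5.74 - -7.24 = 1.5
Common difference d = 1.5.
First term a = -8.74.
Formula: S_i = -8.74 + 1.50*i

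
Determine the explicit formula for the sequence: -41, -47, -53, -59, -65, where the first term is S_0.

Check differences: -47 - -41 = -6
-53 - -47 = -6
Common difference d = -6.
First term a = -41.
Formula: S_i = -41 - 6*i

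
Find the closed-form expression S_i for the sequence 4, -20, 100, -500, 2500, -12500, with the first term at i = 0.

Check ratios: -20 / 4 = -5.0
Common ratio r = -5.
First term a = 4.
Formula: S_i = 4 * (-5)^i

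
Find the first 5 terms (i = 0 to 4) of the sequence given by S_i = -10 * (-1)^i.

This is a geometric sequence.
i=0: S_0 = -10 * (-1)^0 = -10
i=1: S_1 = -10 * (-1)^1 = 10
i=2: S_2 = -10 * (-1)^2 = -10
i=3: S_3 = -10 * (-1)^3 = 10
i=4: S_4 = -10 * (-1)^4 = -10
The first 5 terms are: [-10, 10, -10, 10, -10]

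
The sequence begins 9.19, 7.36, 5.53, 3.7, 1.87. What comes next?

Differences: 7.36 - 9.19 = -1.83
This is an arithmetic sequence with common difference d = -1.83.
Next term = 1.87 + -1.83 = 0.04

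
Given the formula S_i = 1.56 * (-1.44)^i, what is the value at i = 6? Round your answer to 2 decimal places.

S_6 = 1.56 * (-1.44)^6 ≈ 1.56 * 8.9161 ≈ 13.91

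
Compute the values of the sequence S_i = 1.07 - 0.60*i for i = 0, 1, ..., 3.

This is an arithmetic sequence.
i=0: S_0 = 1.07 + -0.6*0 = 1.07
i=1: S_1 = 1.07 + -0.6*1 = 0.47
i=2: S_2 = 1.07 + -0.6*2 = -0.13
i=3: S_3 = 1.07 + -0.6*3 = -0.73
The first 4 terms are: [1.07, 0.47, -0.13, -0.73]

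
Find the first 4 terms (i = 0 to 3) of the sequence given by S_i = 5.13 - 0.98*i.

This is an arithmetic sequence.
i=0: S_0 = 5.13 + -0.98*0 = 5.13
i=1: S_1 = 5.13 + -0.98*1 = 4.15
i=2: S_2 = 5.13 + -0.98*2 = 3.17
i=3: S_3 = 5.13 + -0.98*3 = 2.19
The first 4 terms are: [5.13, 4.15, 3.17, 2.19]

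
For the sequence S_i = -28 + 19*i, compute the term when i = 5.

S_5 = -28 + 19*5 = -28 + 95 = 67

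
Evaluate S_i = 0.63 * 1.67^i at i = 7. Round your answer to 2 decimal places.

S_7 = 0.63 * 1.67^7 ≈ 0.63 * 36.2256 ≈ 22.82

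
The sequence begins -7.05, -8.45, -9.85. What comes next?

Differences: -8.45 - -7.05 = -1.4
This is an arithmetic sequence with common difference d = -1.4.
Next term = -9.85 + -1.4 = -11.25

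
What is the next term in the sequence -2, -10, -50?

Ratios: -10 / -2 = 5.0
This is a geometric sequence with common ratio r = 5.
Next term = -50 * 5 = -250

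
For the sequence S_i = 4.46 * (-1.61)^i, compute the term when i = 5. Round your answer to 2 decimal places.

S_5 = 4.46 * (-1.61)^5 ≈ 4.46 * -10.8176 ≈ -48.25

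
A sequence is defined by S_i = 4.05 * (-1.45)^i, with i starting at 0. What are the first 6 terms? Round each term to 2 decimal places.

This is a geometric sequence.
i=0: S_0 = 4.05 * (-1.45)^0 = 4.05
i=1: S_1 = 4.05 * (-1.45)^1 ≈ -5.87
i=2: S_2 = 4.05 * (-1.45)^2 ≈ 8.52
i=3: S_3 = 4.05 * (-1.45)^3 ≈ -12.35
i=4: S_4 = 4.05 * (-1.45)^4 ≈ 17.9
i=5: S_5 = 4.05 * (-1.45)^5 ≈ -25.96
The first 6 terms are: [4.05, -5.87, 8.52, -12.35, 17.9, -25.96]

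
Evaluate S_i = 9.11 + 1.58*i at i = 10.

S_10 = 9.11 + 1.58*10 = 9.11 + 15.8 = 24.91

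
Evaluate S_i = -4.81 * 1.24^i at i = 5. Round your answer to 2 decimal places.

S_5 = -4.81 * 1.24^5 ≈ -4.81 * 2.9316 ≈ -14.1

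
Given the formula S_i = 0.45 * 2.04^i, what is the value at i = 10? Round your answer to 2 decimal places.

S_10 = 0.45 * 2.04^10 ≈ 0.45 * 1248.2503 ≈ 561.71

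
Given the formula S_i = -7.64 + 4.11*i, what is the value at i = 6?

S_6 = -7.64 + 4.11*6 = -7.64 + 24.66 = 17.02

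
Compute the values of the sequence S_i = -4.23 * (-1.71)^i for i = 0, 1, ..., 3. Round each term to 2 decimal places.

This is a geometric sequence.
i=0: S_0 = -4.23 * (-1.71)^0 = -4.23
i=1: S_1 = -4.23 * (-1.71)^1 ≈ 7.23
i=2: S_2 = -4.23 * (-1.71)^2 ≈ -12.37
i=3: S_3 = -4.23 * (-1.71)^3 ≈ 21.15
The first 4 terms are: [-4.23, 7.23, -12.37, 21.15]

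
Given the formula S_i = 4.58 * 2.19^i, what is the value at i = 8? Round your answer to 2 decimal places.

S_8 = 4.58 * 2.19^8 ≈ 4.58 * 529.1185 ≈ 2423.36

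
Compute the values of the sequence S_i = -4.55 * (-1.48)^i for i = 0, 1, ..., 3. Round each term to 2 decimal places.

This is a geometric sequence.
i=0: S_0 = -4.55 * (-1.48)^0 = -4.55
i=1: S_1 = -4.55 * (-1.48)^1 ≈ 6.73
i=2: S_2 = -4.55 * (-1.48)^2 ≈ -9.97
i=3: S_3 = -4.55 * (-1.48)^3 ≈ 14.75
The first 4 terms are: [-4.55, 6.73, -9.97, 14.75]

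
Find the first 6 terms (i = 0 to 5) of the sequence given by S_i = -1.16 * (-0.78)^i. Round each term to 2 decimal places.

This is a geometric sequence.
i=0: S_0 = -1.16 * (-0.78)^0 = -1.16
i=1: S_1 = -1.16 * (-0.78)^1 ≈ 0.9
i=2: S_2 = -1.16 * (-0.78)^2 ≈ -0.71
i=3: S_3 = -1.16 * (-0.78)^3 ≈ 0.55
i=4: S_4 = -1.16 * (-0.78)^4 ≈ -0.43
i=5: S_5 = -1.16 * (-0.78)^5 ≈ 0.33
The first 6 terms are: [-1.16, 0.9, -0.71, 0.55, -0.43, 0.33]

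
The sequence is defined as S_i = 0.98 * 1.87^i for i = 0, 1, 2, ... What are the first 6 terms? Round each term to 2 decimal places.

This is a geometric sequence.
i=0: S_0 = 0.98 * 1.87^0 = 0.98
i=1: S_1 = 0.98 * 1.87^1 ≈ 1.83
i=2: S_2 = 0.98 * 1.87^2 ≈ 3.43
i=3: S_3 = 0.98 * 1.87^3 ≈ 6.41
i=4: S_4 = 0.98 * 1.87^4 ≈ 11.98
i=5: S_5 = 0.98 * 1.87^5 ≈ 22.41
The first 6 terms are: [0.98, 1.83, 3.43, 6.41, 11.98, 22.41]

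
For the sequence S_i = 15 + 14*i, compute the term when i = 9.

S_9 = 15 + 14*9 = 15 + 126 = 141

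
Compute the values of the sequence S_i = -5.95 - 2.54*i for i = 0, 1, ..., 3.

This is an arithmetic sequence.
i=0: S_0 = -5.95 + -2.54*0 = -5.95
i=1: S_1 = -5.95 + -2.54*1 = -8.49
i=2: S_2 = -5.95 + -2.54*2 = -11.03
i=3: S_3 = -5.95 + -2.54*3 = -13.57
The first 4 terms are: [-5.95, -8.49, -11.03, -13.57]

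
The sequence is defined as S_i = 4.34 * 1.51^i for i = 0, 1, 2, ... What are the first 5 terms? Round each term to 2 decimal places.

This is a geometric sequence.
i=0: S_0 = 4.34 * 1.51^0 = 4.34
i=1: S_1 = 4.34 * 1.51^1 ≈ 6.55
i=2: S_2 = 4.34 * 1.51^2 ≈ 9.9
i=3: S_3 = 4.34 * 1.51^3 ≈ 14.94
i=4: S_4 = 4.34 * 1.51^4 ≈ 22.56
The first 5 terms are: [4.34, 6.55, 9.9, 14.94, 22.56]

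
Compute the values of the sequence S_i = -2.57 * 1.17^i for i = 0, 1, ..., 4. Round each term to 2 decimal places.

This is a geometric sequence.
i=0: S_0 = -2.57 * 1.17^0 = -2.57
i=1: S_1 = -2.57 * 1.17^1 ≈ -3.01
i=2: S_2 = -2.57 * 1.17^2 ≈ -3.52
i=3: S_3 = -2.57 * 1.17^3 ≈ -4.12
i=4: S_4 = -2.57 * 1.17^4 ≈ -4.82
The first 5 terms are: [-2.57, -3.01, -3.52, -4.12, -4.82]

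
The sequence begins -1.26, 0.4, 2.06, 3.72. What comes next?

Differences: 0.4 - -1.26 = 1.66
This is an arithmetic sequence with common difference d = 1.66.
Next term = 3.72 + 1.66 = 5.38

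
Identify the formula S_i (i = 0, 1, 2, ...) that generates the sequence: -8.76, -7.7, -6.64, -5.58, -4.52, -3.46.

Check differences: -7.7 - -8.76 = 1.06
-6.64 - -7.7 = 1.06
Common difference d = 1.06.
First term a = -8.76.
Formula: S_i = -8.76 + 1.06*i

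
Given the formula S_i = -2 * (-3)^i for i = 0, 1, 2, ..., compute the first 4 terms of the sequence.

This is a geometric sequence.
i=0: S_0 = -2 * (-3)^0 = -2
i=1: S_1 = -2 * (-3)^1 = 6
i=2: S_2 = -2 * (-3)^2 = -18
i=3: S_3 = -2 * (-3)^3 = 54
The first 4 terms are: [-2, 6, -18, 54]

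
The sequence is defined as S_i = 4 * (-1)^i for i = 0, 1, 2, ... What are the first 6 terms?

This is a geometric sequence.
i=0: S_0 = 4 * (-1)^0 = 4
i=1: S_1 = 4 * (-1)^1 = -4
i=2: S_2 = 4 * (-1)^2 = 4
i=3: S_3 = 4 * (-1)^3 = -4
i=4: S_4 = 4 * (-1)^4 = 4
i=5: S_5 = 4 * (-1)^5 = -4
The first 6 terms are: [4, -4, 4, -4, 4, -4]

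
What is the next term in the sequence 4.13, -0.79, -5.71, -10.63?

Differences: -0.79 - 4.13 = -4.92
This is an arithmetic sequence with common difference d = -4.92.
Next term = -10.63 + -4.92 = -15.55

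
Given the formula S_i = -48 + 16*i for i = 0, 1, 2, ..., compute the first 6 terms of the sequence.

This is an arithmetic sequence.
i=0: S_0 = -48 + 16*0 = -48
i=1: S_1 = -48 + 16*1 = -32
i=2: S_2 = -48 + 16*2 = -16
i=3: S_3 = -48 + 16*3 = 0
i=4: S_4 = -48 + 16*4 = 16
i=5: S_5 = -48 + 16*5 = 32
The first 6 terms are: [-48, -32, -16, 0, 16, 32]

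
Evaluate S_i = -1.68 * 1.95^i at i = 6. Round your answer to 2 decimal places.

S_6 = -1.68 * 1.95^6 ≈ -1.68 * 54.9804 ≈ -92.37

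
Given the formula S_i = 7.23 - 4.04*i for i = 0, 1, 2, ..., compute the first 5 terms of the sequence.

This is an arithmetic sequence.
i=0: S_0 = 7.23 + -4.04*0 = 7.23
i=1: S_1 = 7.23 + -4.04*1 = 3.19
i=2: S_2 = 7.23 + -4.04*2 = -0.85
i=3: S_3 = 7.23 + -4.04*3 = -4.89
i=4: S_4 = 7.23 + -4.04*4 = -8.93
The first 5 terms are: [7.23, 3.19, -0.85, -4.89, -8.93]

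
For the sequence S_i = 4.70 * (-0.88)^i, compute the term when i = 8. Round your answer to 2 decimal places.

S_8 = 4.7 * (-0.88)^8 ≈ 4.7 * 0.3596 ≈ 1.69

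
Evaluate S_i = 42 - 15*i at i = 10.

S_10 = 42 + -15*10 = 42 + -150 = -108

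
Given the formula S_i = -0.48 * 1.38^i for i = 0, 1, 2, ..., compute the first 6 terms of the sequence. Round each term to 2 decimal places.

This is a geometric sequence.
i=0: S_0 = -0.48 * 1.38^0 = -0.48
i=1: S_1 = -0.48 * 1.38^1 ≈ -0.66
i=2: S_2 = -0.48 * 1.38^2 ≈ -0.91
i=3: S_3 = -0.48 * 1.38^3 ≈ -1.26
i=4: S_4 = -0.48 * 1.38^4 ≈ -1.74
i=5: S_5 = -0.48 * 1.38^5 ≈ -2.4
The first 6 terms are: [-0.48, -0.66, -0.91, -1.26, -1.74, -2.4]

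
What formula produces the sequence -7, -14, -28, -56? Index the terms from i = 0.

Check ratios: -14 / -7 = 2.0
Common ratio r = 2.
First term a = -7.
Formula: S_i = -7 * 2^i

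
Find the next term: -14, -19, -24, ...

Differences: -19 - -14 = -5
This is an arithmetic sequence with common difference d = -5.
Next term = -24 + -5 = -29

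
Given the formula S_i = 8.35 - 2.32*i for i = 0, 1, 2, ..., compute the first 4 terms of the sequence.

This is an arithmetic sequence.
i=0: S_0 = 8.35 + -2.32*0 = 8.35
i=1: S_1 = 8.35 + -2.32*1 = 6.03
i=2: S_2 = 8.35 + -2.32*2 = 3.71
i=3: S_3 = 8.35 + -2.32*3 = 1.39
The first 4 terms are: [8.35, 6.03, 3.71, 1.39]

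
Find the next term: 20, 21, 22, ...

Differences: 21 - 20 = 1
This is an arithmetic sequence with common difference d = 1.
Next term = 22 + 1 = 23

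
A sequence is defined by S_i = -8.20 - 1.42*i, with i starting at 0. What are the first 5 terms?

This is an arithmetic sequence.
i=0: S_0 = -8.2 + -1.42*0 = -8.2
i=1: S_1 = -8.2 + -1.42*1 = -9.62
i=2: S_2 = -8.2 + -1.42*2 = -11.04
i=3: S_3 = -8.2 + -1.42*3 = -12.46
i=4: S_4 = -8.2 + -1.42*4 = -13.88
The first 5 terms are: [-8.2, -9.62, -11.04, -12.46, -13.88]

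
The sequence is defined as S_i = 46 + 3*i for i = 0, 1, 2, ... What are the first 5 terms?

This is an arithmetic sequence.
i=0: S_0 = 46 + 3*0 = 46
i=1: S_1 = 46 + 3*1 = 49
i=2: S_2 = 46 + 3*2 = 52
i=3: S_3 = 46 + 3*3 = 55
i=4: S_4 = 46 + 3*4 = 58
The first 5 terms are: [46, 49, 52, 55, 58]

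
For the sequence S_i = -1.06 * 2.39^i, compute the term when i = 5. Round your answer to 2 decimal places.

S_5 = -1.06 * 2.39^5 ≈ -1.06 * 77.9811 ≈ -82.66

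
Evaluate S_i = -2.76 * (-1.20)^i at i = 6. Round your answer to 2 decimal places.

S_6 = -2.76 * (-1.2)^6 ≈ -2.76 * 2.986 ≈ -8.24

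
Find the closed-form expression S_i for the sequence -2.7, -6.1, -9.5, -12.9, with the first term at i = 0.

Check differences: -6.1 - -2.7 = -3.4
-9.5 - -6.1 = -3.4
Common difference d = -3.4.
First term a = -2.7.
Formula: S_i = -2.70 - 3.40*i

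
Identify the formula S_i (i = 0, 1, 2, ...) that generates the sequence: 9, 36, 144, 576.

Check ratios: 36 / 9 = 4.0
Common ratio r = 4.
First term a = 9.
Formula: S_i = 9 * 4^i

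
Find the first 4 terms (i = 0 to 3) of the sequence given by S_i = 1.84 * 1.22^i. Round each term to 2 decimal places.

This is a geometric sequence.
i=0: S_0 = 1.84 * 1.22^0 = 1.84
i=1: S_1 = 1.84 * 1.22^1 ≈ 2.24
i=2: S_2 = 1.84 * 1.22^2 ≈ 2.74
i=3: S_3 = 1.84 * 1.22^3 ≈ 3.34
The first 4 terms are: [1.84, 2.24, 2.74, 3.34]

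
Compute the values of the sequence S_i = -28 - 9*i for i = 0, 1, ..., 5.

This is an arithmetic sequence.
i=0: S_0 = -28 + -9*0 = -28
i=1: S_1 = -28 + -9*1 = -37
i=2: S_2 = -28 + -9*2 = -46
i=3: S_3 = -28 + -9*3 = -55
i=4: S_4 = -28 + -9*4 = -64
i=5: S_5 = -28 + -9*5 = -73
The first 6 terms are: [-28, -37, -46, -55, -64, -73]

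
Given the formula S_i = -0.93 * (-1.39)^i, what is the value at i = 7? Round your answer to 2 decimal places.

S_7 = -0.93 * (-1.39)^7 ≈ -0.93 * -10.0254 ≈ 9.32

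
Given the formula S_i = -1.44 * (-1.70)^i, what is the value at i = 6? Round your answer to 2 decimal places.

S_6 = -1.44 * (-1.7)^6 ≈ -1.44 * 24.1376 ≈ -34.76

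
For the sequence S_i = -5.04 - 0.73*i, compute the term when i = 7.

S_7 = -5.04 + -0.73*7 = -5.04 + -5.11 = -10.15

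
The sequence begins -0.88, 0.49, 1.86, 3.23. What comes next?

Differences: 0.49 - -0.88 = 1.37
This is an arithmetic sequence with common difference d = 1.37.
Next term = 3.23 + 1.37 = 4.6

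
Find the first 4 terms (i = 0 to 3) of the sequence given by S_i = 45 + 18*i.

This is an arithmetic sequence.
i=0: S_0 = 45 + 18*0 = 45
i=1: S_1 = 45 + 18*1 = 63
i=2: S_2 = 45 + 18*2 = 81
i=3: S_3 = 45 + 18*3 = 99
The first 4 terms are: [45, 63, 81, 99]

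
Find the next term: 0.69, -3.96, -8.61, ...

Differences: -3.96 - 0.69 = -4.65
This is an arithmetic sequence with common difference d = -4.65.
Next term = -8.61 + -4.65 = -13.26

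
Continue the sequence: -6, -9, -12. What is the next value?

Differences: -9 - -6 = -3
This is an arithmetic sequence with common difference d = -3.
Next term = -12 + -3 = -15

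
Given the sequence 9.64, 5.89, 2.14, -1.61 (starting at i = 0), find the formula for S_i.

Check differences: 5.89 - 9.64 = -3.75
2.14 - 5.89 = -3.75
Common difference d = -3.75.
First term a = 9.64.
Formula: S_i = 9.64 - 3.75*i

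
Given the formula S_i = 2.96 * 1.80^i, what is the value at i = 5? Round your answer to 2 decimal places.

S_5 = 2.96 * 1.8^5 ≈ 2.96 * 18.8957 ≈ 55.93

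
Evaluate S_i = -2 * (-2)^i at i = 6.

S_6 = -2 * (-2)^6 = -2 * 64 = -128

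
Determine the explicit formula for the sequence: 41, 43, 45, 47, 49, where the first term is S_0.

Check differences: 43 - 41 = 2
45 - 43 = 2
Common difference d = 2.
First term a = 41.
Formula: S_i = 41 + 2*i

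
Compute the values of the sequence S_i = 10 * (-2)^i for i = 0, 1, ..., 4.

This is a geometric sequence.
i=0: S_0 = 10 * (-2)^0 = 10
i=1: S_1 = 10 * (-2)^1 = -20
i=2: S_2 = 10 * (-2)^2 = 40
i=3: S_3 = 10 * (-2)^3 = -80
i=4: S_4 = 10 * (-2)^4 = 160
The first 5 terms are: [10, -20, 40, -80, 160]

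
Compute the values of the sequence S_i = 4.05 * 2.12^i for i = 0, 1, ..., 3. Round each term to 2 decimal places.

This is a geometric sequence.
i=0: S_0 = 4.05 * 2.12^0 = 4.05
i=1: S_1 = 4.05 * 2.12^1 ≈ 8.59
i=2: S_2 = 4.05 * 2.12^2 ≈ 18.2
i=3: S_3 = 4.05 * 2.12^3 ≈ 38.59
The first 4 terms are: [4.05, 8.59, 18.2, 38.59]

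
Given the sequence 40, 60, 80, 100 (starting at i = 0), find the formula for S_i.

Check differences: 60 - 40 = 20
80 - 60 = 20
Common difference d = 20.
First term a = 40.
Formula: S_i = 40 + 20*i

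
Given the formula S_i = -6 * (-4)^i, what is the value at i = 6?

S_6 = -6 * (-4)^6 = -6 * 4096 = -24576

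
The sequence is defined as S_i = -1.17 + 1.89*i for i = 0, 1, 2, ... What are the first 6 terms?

This is an arithmetic sequence.
i=0: S_0 = -1.17 + 1.89*0 = -1.17
i=1: S_1 = -1.17 + 1.89*1 = 0.72
i=2: S_2 = -1.17 + 1.89*2 = 2.61
i=3: S_3 = -1.17 + 1.89*3 = 4.5
i=4: S_4 = -1.17 + 1.89*4 = 6.39
i=5: S_5 = -1.17 + 1.89*5 = 8.28
The first 6 terms are: [-1.17, 0.72, 2.61, 4.5, 6.39, 8.28]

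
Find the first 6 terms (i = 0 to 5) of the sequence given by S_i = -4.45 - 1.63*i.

This is an arithmetic sequence.
i=0: S_0 = -4.45 + -1.63*0 = -4.45
i=1: S_1 = -4.45 + -1.63*1 = -6.08
i=2: S_2 = -4.45 + -1.63*2 = -7.71
i=3: S_3 = -4.45 + -1.63*3 = -9.34
i=4: S_4 = -4.45 + -1.63*4 = -10.97
i=5: S_5 = -4.45 + -1.63*5 = -12.6
The first 6 terms are: [-4.45, -6.08, -7.71, -9.34, -10.97, -12.6]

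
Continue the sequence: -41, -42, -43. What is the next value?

Differences: -42 - -41 = -1
This is an arithmetic sequence with common difference d = -1.
Next term = -43 + -1 = -44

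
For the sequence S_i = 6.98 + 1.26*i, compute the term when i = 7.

S_7 = 6.98 + 1.26*7 = 6.98 + 8.82 = 15.8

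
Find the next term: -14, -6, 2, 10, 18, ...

Differences: -6 - -14 = 8
This is an arithmetic sequence with common difference d = 8.
Next term = 18 + 8 = 26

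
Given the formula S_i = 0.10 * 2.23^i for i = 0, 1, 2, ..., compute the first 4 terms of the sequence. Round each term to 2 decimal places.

This is a geometric sequence.
i=0: S_0 = 0.1 * 2.23^0 = 0.1
i=1: S_1 = 0.1 * 2.23^1 ≈ 0.22
i=2: S_2 = 0.1 * 2.23^2 ≈ 0.5
i=3: S_3 = 0.1 * 2.23^3 ≈ 1.11
The first 4 terms are: [0.1, 0.22, 0.5, 1.11]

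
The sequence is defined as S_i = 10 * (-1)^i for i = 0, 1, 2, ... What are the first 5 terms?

This is a geometric sequence.
i=0: S_0 = 10 * (-1)^0 = 10
i=1: S_1 = 10 * (-1)^1 = -10
i=2: S_2 = 10 * (-1)^2 = 10
i=3: S_3 = 10 * (-1)^3 = -10
i=4: S_4 = 10 * (-1)^4 = 10
The first 5 terms are: [10, -10, 10, -10, 10]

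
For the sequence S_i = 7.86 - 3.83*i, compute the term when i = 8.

S_8 = 7.86 + -3.83*8 = 7.86 + -30.64 = -22.78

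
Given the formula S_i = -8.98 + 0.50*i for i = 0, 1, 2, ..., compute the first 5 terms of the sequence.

This is an arithmetic sequence.
i=0: S_0 = -8.98 + 0.5*0 = -8.98
i=1: S_1 = -8.98 + 0.5*1 = -8.48
i=2: S_2 = -8.98 + 0.5*2 = -7.98
i=3: S_3 = -8.98 + 0.5*3 = -7.48
i=4: S_4 = -8.98 + 0.5*4 = -6.98
The first 5 terms are: [-8.98, -8.48, -7.98, -7.48, -6.98]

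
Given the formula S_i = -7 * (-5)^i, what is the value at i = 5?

S_5 = -7 * (-5)^5 = -7 * -3125 = 21875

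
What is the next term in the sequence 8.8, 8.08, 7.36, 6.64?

Differences: 8.08 - 8.8 = -0.72
This is an arithmetic sequence with common difference d = -0.72.
Next term = 6.64 + -0.72 = 5.92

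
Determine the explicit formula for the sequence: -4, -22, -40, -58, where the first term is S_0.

Check differences: -22 - -4 = -18
-40 - -22 = -18
Common difference d = -18.
First term a = -4.
Formula: S_i = -4 - 18*i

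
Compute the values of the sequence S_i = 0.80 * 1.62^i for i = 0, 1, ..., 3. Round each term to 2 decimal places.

This is a geometric sequence.
i=0: S_0 = 0.8 * 1.62^0 = 0.8
i=1: S_1 = 0.8 * 1.62^1 ≈ 1.3
i=2: S_2 = 0.8 * 1.62^2 ≈ 2.1
i=3: S_3 = 0.8 * 1.62^3 ≈ 3.4
The first 4 terms are: [0.8, 1.3, 2.1, 3.4]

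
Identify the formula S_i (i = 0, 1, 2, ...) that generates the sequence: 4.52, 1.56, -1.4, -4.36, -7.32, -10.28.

Check differences: 1.56 - 4.52 = -2.96
-1.4 - 1.56 = -2.96
Common difference d = -2.96.
First term a = 4.52.
Formula: S_i = 4.52 - 2.96*i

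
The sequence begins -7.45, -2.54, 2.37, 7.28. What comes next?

Differences: -2.54 - -7.45 = 4.91
This is an arithmetic sequence with common difference d = 4.91.
Next term = 7.28 + 4.91 = 12.19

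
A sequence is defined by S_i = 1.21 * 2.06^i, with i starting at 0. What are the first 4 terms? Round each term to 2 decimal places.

This is a geometric sequence.
i=0: S_0 = 1.21 * 2.06^0 = 1.21
i=1: S_1 = 1.21 * 2.06^1 ≈ 2.49
i=2: S_2 = 1.21 * 2.06^2 ≈ 5.13
i=3: S_3 = 1.21 * 2.06^3 ≈ 10.58
The first 4 terms are: [1.21, 2.49, 5.13, 10.58]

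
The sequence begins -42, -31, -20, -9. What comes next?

Differences: -31 - -42 = 11
This is an arithmetic sequence with common difference d = 11.
Next term = -9 + 11 = 2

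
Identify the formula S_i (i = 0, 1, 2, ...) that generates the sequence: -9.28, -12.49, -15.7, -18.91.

Check differences: -12.49 - -9.28 = -3.21
-15.7 - -12.49 = -3.21
Common difference d = -3.21.
First term a = -9.28.
Formula: S_i = -9.28 - 3.21*i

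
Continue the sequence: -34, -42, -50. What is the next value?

Differences: -42 - -34 = -8
This is an arithmetic sequence with common difference d = -8.
Next term = -50 + -8 = -58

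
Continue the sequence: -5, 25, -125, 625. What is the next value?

Ratios: 25 / -5 = -5.0
This is a geometric sequence with common ratio r = -5.
Next term = 625 * -5 = -3125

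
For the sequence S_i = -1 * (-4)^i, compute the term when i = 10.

S_10 = -1 * (-4)^10 = -1 * 1048576 = -1048576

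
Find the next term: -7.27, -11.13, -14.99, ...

Differences: -11.13 - -7.27 = -3.86
This is an arithmetic sequence with common difference d = -3.86.
Next term = -14.99 + -3.86 = -18.85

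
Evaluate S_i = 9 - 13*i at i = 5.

S_5 = 9 + -13*5 = 9 + -65 = -56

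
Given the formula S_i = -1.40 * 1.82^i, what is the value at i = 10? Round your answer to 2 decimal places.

S_10 = -1.4 * 1.82^10 ≈ -1.4 * 398.7621 ≈ -558.27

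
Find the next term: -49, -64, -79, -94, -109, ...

Differences: -64 - -49 = -15
This is an arithmetic sequence with common difference d = -15.
Next term = -109 + -15 = -124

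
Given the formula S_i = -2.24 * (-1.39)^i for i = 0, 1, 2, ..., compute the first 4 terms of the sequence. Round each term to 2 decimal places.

This is a geometric sequence.
i=0: S_0 = -2.24 * (-1.39)^0 = -2.24
i=1: S_1 = -2.24 * (-1.39)^1 ≈ 3.11
i=2: S_2 = -2.24 * (-1.39)^2 ≈ -4.33
i=3: S_3 = -2.24 * (-1.39)^3 ≈ 6.02
The first 4 terms are: [-2.24, 3.11, -4.33, 6.02]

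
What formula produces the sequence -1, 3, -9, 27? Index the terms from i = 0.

Check ratios: 3 / -1 = -3.0
Common ratio r = -3.
First term a = -1.
Formula: S_i = -1 * (-3)^i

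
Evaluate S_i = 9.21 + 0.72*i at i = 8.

S_8 = 9.21 + 0.72*8 = 9.21 + 5.76 = 14.97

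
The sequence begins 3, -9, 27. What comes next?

Ratios: -9 / 3 = -3.0
This is a geometric sequence with common ratio r = -3.
Next term = 27 * -3 = -81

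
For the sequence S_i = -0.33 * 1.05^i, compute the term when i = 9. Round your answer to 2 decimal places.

S_9 = -0.33 * 1.05^9 ≈ -0.33 * 1.5513 ≈ -0.51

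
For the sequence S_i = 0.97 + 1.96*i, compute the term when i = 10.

S_10 = 0.97 + 1.96*10 = 0.97 + 19.6 = 20.57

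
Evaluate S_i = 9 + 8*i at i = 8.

S_8 = 9 + 8*8 = 9 + 64 = 73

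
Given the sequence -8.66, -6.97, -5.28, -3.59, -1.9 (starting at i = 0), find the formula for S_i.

Check differences: -6.97 - -8.66 = 1.69
-5.28 - -6.97 = 1.69
Common difference d = 1.69.
First term a = -8.66.
Formula: S_i = -8.66 + 1.69*i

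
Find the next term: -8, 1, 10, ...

Differences: 1 - -8 = 9
This is an arithmetic sequence with common difference d = 9.
Next term = 10 + 9 = 19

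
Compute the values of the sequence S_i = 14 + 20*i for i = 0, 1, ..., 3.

This is an arithmetic sequence.
i=0: S_0 = 14 + 20*0 = 14
i=1: S_1 = 14 + 20*1 = 34
i=2: S_2 = 14 + 20*2 = 54
i=3: S_3 = 14 + 20*3 = 74
The first 4 terms are: [14, 34, 54, 74]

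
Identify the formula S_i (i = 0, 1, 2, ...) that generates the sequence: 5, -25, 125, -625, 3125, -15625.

Check ratios: -25 / 5 = -5.0
Common ratio r = -5.
First term a = 5.
Formula: S_i = 5 * (-5)^i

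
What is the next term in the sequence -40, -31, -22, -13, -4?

Differences: -31 - -40 = 9
This is an arithmetic sequence with common difference d = 9.
Next term = -4 + 9 = 5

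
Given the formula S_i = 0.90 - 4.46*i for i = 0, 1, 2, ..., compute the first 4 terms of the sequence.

This is an arithmetic sequence.
i=0: S_0 = 0.9 + -4.46*0 = 0.9
i=1: S_1 = 0.9 + -4.46*1 = -3.56
i=2: S_2 = 0.9 + -4.46*2 = -8.02
i=3: S_3 = 0.9 + -4.46*3 = -12.48
The first 4 terms are: [0.9, -3.56, -8.02, -12.48]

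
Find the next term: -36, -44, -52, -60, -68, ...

Differences: -44 - -36 = -8
This is an arithmetic sequence with common difference d = -8.
Next term = -68 + -8 = -76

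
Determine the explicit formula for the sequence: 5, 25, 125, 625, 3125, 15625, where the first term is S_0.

Check ratios: 25 / 5 = 5.0
Common ratio r = 5.
First term a = 5.
Formula: S_i = 5 * 5^i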